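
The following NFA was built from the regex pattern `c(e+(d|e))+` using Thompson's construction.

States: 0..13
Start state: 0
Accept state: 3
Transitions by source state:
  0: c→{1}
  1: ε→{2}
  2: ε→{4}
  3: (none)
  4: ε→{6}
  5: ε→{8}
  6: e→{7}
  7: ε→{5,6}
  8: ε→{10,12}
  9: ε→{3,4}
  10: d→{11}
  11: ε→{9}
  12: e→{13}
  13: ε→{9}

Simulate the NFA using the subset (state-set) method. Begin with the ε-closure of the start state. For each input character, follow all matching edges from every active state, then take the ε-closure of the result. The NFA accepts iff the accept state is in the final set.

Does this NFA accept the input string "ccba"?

initial (ε-close {0}): {0}
'c' @ 1: {1,2,4,6}
'c' @ 2: {}  — dead — no transitions
rest 'ba' ignored (set empty)
final: {}; accept 3 not in set

Answer: REJECT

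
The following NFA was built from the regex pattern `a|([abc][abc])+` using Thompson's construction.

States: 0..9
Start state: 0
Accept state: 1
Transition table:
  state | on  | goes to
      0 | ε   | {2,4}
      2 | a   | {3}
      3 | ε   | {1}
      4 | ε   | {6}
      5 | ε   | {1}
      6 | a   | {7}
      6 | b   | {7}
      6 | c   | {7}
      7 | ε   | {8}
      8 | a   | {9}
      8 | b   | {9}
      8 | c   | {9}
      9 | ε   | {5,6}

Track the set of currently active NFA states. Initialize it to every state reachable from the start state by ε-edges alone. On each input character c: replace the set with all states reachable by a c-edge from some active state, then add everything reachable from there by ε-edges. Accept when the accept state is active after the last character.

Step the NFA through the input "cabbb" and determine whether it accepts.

initial (ε-close {0}): {0,2,4,6}
'c' @ 1: {7,8}
'a' @ 2: {1,5,6,9}  (accept∈set)
'b' @ 3: {7,8}
'b' @ 4: {1,5,6,9}  (accept∈set)
'b' @ 5: {7,8}
final: {7,8}; accept 1 not in set

Answer: REJECT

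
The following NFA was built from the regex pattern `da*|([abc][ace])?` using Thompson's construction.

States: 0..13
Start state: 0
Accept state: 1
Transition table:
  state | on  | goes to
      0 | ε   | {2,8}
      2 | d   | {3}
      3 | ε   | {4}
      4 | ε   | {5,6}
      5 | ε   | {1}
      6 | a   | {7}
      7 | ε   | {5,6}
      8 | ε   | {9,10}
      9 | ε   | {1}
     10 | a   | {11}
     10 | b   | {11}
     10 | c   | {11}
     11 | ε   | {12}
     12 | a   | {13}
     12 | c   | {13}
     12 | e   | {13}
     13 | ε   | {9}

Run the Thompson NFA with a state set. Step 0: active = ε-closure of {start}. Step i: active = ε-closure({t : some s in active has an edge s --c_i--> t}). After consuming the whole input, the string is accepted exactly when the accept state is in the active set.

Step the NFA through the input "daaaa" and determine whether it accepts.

Answer: ACCEPT

Trace:
initial (ε-close {0}): {0,1,2,8,9,10}
'd' @ 1: {1,3,4,5,6}  (accept∈set)
'a' @ 2: {1,5,6,7}  (accept∈set)
'a' @ 3: {1,5,6,7}  (accept∈set)
'a' @ 4: {1,5,6,7}  (accept∈set)
'a' @ 5: {1,5,6,7}  (accept∈set)
after full input: {1,5,6,7}  (accept=1 in)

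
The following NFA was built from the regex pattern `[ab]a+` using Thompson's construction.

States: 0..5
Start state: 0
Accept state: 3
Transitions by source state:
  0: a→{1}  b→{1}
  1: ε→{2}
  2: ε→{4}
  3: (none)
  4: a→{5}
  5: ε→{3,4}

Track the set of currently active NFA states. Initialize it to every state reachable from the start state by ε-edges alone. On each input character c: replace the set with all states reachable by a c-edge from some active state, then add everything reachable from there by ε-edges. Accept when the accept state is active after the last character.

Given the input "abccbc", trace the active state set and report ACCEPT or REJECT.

start: ε-closure({0}) = {0}
'a' @ 1: {1,2,4}
'b' @ 2: {}  — state set empty
rest 'ccbc' ignored (set empty)
end set {} — state 3 not in

Answer: REJECT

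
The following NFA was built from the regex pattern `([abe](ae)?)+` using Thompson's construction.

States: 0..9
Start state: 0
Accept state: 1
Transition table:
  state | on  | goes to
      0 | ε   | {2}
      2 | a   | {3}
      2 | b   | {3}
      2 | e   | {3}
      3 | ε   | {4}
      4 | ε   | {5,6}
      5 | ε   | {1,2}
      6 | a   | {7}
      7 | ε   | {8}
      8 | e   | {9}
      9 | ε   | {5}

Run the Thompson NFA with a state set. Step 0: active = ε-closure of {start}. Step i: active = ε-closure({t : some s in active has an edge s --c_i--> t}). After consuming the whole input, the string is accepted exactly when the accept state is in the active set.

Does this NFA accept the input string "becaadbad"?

Answer: REJECT

Trace:
start: ε-closure({0}) = {0,2}
'b' @ 1: {1,2,3,4,5,6}  (accept∈set)
'e' @ 2: {1,2,3,4,5,6}  (accept∈set)
'c' @ 3: {}  — state set empty
rest 'aadbad' ignored (set empty)
after full input: {}  (accept=1 not in)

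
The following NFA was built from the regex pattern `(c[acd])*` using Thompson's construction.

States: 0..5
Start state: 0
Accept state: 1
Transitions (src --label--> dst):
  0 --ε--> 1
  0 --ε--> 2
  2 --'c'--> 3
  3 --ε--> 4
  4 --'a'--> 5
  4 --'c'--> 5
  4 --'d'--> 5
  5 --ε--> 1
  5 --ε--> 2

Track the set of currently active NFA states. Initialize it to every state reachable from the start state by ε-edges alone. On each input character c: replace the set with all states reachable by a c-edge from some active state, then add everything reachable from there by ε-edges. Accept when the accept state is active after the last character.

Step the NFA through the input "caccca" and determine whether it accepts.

Answer: ACCEPT

Derivation:
S₀ = ε-closure({0}) = {0,1,2}
'c' @ 1: {3,4}
'a' @ 2: {1,2,5}  ✓accept
'c' @ 3: {3,4}
'c' @ 4: {1,2,5}  ✓accept
'c' @ 5: {3,4}
'a' @ 6: {1,2,5}  ✓accept
after full input: {1,2,5}  (accept=1 in)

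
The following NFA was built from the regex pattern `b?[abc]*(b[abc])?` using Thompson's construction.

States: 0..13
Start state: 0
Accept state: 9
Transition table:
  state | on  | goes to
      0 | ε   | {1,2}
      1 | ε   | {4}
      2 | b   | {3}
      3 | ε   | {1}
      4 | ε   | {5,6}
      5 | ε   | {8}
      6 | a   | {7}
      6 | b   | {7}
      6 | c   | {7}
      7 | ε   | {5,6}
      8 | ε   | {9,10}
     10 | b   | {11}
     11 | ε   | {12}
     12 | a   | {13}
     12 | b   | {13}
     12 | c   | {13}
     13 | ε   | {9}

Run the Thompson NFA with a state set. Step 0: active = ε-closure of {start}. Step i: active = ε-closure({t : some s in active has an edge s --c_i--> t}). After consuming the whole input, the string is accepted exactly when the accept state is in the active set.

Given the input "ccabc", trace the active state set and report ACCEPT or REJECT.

Answer: ACCEPT

Steps:
initial (ε-close {0}): {0,1,2,4,5,6,8,9,10}
'c' @ 1: {5,6,7,8,9,10}  ✓accept
'c' @ 2: {5,6,7,8,9,10}  ✓accept
'a' @ 3: {5,6,7,8,9,10}  ✓accept
'b' @ 4: {5,6,7,8,9,10,11,12}  ✓accept
'c' @ 5: {5,6,7,8,9,10,13}  ✓accept
after full input: {5,6,7,8,9,10,13}  (accept=9 in)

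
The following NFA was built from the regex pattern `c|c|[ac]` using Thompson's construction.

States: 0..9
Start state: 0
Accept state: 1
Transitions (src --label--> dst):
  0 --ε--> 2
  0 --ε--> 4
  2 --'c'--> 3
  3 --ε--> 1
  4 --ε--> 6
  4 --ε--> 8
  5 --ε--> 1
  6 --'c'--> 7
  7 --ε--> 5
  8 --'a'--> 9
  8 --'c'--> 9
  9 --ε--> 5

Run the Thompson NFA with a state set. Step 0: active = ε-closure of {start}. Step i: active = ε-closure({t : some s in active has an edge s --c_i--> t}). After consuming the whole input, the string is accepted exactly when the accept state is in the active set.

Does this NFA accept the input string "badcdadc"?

initial (ε-close {0}): {0,2,4,6,8}
'b' @ 1: {}  — no active states
rest 'adcdadc' ignored (set empty)
final: {}; accept 1 not in set

Answer: REJECT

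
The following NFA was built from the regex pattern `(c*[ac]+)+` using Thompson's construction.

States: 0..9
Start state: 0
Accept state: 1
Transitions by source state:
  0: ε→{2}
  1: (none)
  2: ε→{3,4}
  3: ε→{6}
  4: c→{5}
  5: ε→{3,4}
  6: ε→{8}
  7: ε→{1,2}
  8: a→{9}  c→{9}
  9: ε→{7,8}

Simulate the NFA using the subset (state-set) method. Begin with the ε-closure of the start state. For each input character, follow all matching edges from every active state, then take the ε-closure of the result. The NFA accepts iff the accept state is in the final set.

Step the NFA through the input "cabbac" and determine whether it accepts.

S₀ = ε-closure({0}) = {0,2,3,4,6,8}
'c' @ 1: {1,2,3,4,5,6,7,8,9}  (accept∈set)
'a' @ 2: {1,2,3,4,6,7,8,9}  (accept∈set)
'b' @ 3: {}  — dead — no transitions
rest 'bac' ignored (set empty)
end set {} — state 1 not in

Answer: REJECT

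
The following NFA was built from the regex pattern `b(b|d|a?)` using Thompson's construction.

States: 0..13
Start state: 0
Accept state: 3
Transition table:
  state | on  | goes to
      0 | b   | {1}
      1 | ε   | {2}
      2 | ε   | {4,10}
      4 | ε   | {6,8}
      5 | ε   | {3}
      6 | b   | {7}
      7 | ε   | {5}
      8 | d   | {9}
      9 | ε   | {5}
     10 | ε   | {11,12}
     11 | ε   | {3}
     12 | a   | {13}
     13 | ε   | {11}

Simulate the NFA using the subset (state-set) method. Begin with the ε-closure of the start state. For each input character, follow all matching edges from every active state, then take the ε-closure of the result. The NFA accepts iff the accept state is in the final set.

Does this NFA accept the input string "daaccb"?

Answer: REJECT

Steps:
S₀ = ε-closure({0}) = {0}
'd' @ 1: {}  — dead — no transitions
rest 'aaccb' ignored (set empty)
after full input: {}  (accept=3 not in)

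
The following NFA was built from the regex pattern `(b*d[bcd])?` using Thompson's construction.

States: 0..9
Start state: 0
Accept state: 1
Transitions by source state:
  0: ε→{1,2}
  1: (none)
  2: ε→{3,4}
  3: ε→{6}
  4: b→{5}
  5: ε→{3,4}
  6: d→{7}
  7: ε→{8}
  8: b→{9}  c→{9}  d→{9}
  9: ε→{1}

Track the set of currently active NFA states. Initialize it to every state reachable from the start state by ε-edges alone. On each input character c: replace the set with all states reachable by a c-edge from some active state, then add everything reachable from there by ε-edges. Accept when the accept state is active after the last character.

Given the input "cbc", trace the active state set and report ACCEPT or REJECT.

Answer: REJECT

Trace:
initial (ε-close {0}): {0,1,2,3,4,6}
'c' @ 1: {}  — dead — no transitions
rest 'bc' ignored (set empty)
after full input: {}  (accept=1 not in)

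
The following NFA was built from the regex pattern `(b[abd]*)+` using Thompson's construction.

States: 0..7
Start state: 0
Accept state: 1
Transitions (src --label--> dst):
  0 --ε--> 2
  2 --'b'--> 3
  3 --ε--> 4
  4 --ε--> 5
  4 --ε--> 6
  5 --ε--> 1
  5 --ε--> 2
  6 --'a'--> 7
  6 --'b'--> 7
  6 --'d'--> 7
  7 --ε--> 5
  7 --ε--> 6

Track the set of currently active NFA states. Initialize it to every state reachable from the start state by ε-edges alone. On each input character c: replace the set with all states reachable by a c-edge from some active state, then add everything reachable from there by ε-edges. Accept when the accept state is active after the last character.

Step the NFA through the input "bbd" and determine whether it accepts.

Answer: ACCEPT

Steps:
S₀ = ε-closure({0}) = {0,2}
'b' @ 1: {1,2,3,4,5,6}  (accept∈set)
'b' @ 2: {1,2,3,4,5,6,7}  (accept∈set)
'd' @ 3: {1,2,5,6,7}  (accept∈set)
final: {1,2,5,6,7}; accept 1 in set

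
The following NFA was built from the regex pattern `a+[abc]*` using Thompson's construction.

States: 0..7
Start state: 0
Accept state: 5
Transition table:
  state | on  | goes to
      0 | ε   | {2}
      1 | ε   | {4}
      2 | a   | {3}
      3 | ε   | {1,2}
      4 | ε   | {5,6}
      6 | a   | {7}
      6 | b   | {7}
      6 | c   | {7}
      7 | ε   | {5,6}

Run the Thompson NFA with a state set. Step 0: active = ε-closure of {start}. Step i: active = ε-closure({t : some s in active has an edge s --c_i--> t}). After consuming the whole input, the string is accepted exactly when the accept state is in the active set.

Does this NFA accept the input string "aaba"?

Answer: ACCEPT

Steps:
start: ε-closure({0}) = {0,2}
'a' @ 1: {1,2,3,4,5,6}  (accept∈set)
'a' @ 2: {1,2,3,4,5,6,7}  (accept∈set)
'b' @ 3: {5,6,7}  (accept∈set)
'a' @ 4: {5,6,7}  (accept∈set)
end set {5,6,7} — state 5 in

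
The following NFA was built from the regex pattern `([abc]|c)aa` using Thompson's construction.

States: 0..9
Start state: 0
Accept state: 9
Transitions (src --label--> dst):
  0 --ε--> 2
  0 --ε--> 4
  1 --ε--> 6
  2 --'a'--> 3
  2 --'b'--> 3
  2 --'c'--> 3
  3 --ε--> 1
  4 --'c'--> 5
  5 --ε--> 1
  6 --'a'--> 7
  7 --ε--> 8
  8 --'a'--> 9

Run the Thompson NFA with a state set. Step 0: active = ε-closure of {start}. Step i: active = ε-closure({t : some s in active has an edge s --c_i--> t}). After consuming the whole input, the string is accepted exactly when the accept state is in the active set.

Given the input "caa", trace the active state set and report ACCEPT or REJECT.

S₀ = ε-closure({0}) = {0,2,4}
'c' @ 1: {1,3,5,6}
'a' @ 2: {7,8}
'a' @ 3: {9}  [accepting]
end set {9} — state 9 in

Answer: ACCEPT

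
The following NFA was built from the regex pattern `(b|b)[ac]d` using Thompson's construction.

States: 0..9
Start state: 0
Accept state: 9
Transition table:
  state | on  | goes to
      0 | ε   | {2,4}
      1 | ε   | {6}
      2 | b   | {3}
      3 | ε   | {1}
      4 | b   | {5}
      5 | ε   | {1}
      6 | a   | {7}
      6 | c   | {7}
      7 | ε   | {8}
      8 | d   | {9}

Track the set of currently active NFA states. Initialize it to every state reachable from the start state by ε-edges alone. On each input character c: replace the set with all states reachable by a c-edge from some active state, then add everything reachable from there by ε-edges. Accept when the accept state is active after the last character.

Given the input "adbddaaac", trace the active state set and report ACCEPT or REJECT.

S₀ = ε-closure({0}) = {0,2,4}
'a' @ 1: {}  — dead — no transitions
rest 'dbddaaac' ignored (set empty)
end set {} — state 9 not in

Answer: REJECT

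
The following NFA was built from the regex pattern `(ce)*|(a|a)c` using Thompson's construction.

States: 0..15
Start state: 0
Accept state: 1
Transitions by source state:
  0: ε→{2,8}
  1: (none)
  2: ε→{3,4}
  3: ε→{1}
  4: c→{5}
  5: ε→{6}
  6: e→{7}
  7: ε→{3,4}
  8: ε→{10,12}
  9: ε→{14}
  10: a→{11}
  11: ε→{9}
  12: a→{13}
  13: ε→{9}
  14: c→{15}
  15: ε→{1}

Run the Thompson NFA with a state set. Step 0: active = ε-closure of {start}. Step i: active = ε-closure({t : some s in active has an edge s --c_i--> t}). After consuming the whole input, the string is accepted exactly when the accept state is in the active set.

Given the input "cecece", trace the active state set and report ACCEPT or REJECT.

Answer: ACCEPT

Derivation:
S₀ = ε-closure({0}) = {0,1,2,3,4,8,10,12}
'c' @ 1: {5,6}
'e' @ 2: {1,3,4,7}  (accept∈set)
'c' @ 3: {5,6}
'e' @ 4: {1,3,4,7}  (accept∈set)
'c' @ 5: {5,6}
'e' @ 6: {1,3,4,7}  (accept∈set)
final: {1,3,4,7}; accept 1 in set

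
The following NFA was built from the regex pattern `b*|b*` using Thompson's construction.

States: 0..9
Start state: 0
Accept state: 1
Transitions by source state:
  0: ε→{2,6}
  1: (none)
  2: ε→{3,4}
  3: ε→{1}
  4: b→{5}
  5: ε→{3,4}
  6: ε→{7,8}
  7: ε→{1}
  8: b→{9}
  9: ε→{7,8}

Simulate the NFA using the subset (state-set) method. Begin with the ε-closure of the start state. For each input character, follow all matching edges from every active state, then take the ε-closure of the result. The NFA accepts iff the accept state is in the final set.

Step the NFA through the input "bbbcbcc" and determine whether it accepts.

initial (ε-close {0}): {0,1,2,3,4,6,7,8}
'b' @ 1: {1,3,4,5,7,8,9}  [accepting]
'b' @ 2: {1,3,4,5,7,8,9}  [accepting]
'b' @ 3: {1,3,4,5,7,8,9}  [accepting]
'c' @ 4: {}  — dead — no transitions
rest 'bcc' ignored (set empty)
end set {} — state 1 not in

Answer: REJECT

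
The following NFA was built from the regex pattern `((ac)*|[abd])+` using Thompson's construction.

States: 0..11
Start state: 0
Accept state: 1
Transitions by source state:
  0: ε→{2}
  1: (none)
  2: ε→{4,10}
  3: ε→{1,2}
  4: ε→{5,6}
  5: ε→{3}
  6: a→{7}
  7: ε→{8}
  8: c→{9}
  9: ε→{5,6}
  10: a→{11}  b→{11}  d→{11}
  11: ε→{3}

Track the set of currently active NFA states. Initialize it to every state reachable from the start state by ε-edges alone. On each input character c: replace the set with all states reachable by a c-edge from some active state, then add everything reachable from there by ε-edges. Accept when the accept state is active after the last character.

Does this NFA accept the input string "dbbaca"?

Answer: ACCEPT

Derivation:
S₀ = ε-closure({0}) = {0,1,2,3,4,5,6,10}
'd' @ 1: {1,2,3,4,5,6,10,11}  ✓accept
'b' @ 2: {1,2,3,4,5,6,10,11}  ✓accept
'b' @ 3: {1,2,3,4,5,6,10,11}  ✓accept
'a' @ 4: {1,2,3,4,5,6,7,8,10,11}  ✓accept
'c' @ 5: {1,2,3,4,5,6,9,10}  ✓accept
'a' @ 6: {1,2,3,4,5,6,7,8,10,11}  ✓accept
after full input: {1,2,3,4,5,6,7,8,10,11}  (accept=1 in)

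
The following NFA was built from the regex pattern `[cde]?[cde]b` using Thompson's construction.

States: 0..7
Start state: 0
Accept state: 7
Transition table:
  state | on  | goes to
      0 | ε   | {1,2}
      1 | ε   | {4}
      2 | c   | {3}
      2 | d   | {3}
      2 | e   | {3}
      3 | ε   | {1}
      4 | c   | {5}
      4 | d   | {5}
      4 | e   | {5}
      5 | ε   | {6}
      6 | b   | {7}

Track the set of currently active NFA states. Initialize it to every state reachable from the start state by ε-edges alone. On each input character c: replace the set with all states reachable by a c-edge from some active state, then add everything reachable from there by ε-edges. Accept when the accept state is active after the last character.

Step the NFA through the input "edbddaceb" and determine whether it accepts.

start: ε-closure({0}) = {0,1,2,4}
'e' @ 1: {1,3,4,5,6}
'd' @ 2: {5,6}
'b' @ 3: {7}  [accepting]
'd' @ 4: {}  — dead — no transitions
rest 'daceb' ignored (set empty)
final: {}; accept 7 not in set

Answer: REJECT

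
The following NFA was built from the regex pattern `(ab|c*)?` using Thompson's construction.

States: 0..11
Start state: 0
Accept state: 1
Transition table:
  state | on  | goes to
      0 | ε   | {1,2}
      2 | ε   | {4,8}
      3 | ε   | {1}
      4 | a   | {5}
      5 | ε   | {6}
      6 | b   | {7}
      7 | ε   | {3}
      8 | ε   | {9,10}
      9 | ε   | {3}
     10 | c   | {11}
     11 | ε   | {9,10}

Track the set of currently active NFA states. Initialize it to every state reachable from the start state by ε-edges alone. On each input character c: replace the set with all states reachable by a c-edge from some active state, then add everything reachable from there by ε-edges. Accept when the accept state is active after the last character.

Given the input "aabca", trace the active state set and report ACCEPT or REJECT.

initial (ε-close {0}): {0,1,2,3,4,8,9,10}
'a' @ 1: {5,6}
'a' @ 2: {}  — state set empty
rest 'bca' ignored (set empty)
after full input: {}  (accept=1 not in)

Answer: REJECT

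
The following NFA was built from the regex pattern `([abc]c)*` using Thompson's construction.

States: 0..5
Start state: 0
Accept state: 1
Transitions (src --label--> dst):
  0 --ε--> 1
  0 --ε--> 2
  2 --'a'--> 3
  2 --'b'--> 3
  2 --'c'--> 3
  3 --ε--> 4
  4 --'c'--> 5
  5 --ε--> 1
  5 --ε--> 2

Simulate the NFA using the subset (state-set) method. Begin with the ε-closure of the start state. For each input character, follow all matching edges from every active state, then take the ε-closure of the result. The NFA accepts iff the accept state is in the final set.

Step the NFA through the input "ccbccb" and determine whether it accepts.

start: ε-closure({0}) = {0,1,2}
'c' @ 1: {3,4}
'c' @ 2: {1,2,5}  ✓accept
'b' @ 3: {3,4}
'c' @ 4: {1,2,5}  ✓accept
'c' @ 5: {3,4}
'b' @ 6: {}  — state set empty
final: {}; accept 1 not in set

Answer: REJECT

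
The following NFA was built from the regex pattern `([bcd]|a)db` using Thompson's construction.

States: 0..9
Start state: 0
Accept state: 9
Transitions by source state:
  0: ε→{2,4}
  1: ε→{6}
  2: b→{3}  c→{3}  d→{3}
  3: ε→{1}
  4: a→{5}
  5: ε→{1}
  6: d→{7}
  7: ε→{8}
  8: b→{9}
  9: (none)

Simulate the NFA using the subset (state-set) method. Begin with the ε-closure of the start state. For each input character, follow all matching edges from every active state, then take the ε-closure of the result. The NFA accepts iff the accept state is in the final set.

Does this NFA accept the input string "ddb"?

start: ε-closure({0}) = {0,2,4}
'd' @ 1: {1,3,6}
'd' @ 2: {7,8}
'b' @ 3: {9}  (accept∈set)
final: {9}; accept 9 in set

Answer: ACCEPT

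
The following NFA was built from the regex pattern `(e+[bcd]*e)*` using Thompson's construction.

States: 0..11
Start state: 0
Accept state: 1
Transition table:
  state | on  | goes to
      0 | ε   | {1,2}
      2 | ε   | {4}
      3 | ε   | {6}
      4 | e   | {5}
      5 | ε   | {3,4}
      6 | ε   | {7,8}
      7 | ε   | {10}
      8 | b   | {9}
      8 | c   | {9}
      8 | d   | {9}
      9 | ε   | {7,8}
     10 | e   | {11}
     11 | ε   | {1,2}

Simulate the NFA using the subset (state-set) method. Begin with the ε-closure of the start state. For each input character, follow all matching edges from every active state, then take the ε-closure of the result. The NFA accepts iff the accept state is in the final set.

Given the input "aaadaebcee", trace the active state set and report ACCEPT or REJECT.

initial (ε-close {0}): {0,1,2,4}
'a' @ 1: {}  — no active states
rest 'aadaebcee' ignored (set empty)
final: {}; accept 1 not in set

Answer: REJECT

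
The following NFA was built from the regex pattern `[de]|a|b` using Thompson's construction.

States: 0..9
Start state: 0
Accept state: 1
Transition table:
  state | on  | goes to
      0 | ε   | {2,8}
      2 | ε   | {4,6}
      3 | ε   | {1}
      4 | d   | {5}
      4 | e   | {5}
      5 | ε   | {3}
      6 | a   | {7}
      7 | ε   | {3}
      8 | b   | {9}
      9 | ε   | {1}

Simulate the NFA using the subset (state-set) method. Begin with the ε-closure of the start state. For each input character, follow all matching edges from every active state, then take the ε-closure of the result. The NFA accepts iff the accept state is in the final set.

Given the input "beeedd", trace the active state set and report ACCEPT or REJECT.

Answer: REJECT

Steps:
initial (ε-close {0}): {0,2,4,6,8}
'b' @ 1: {1,9}  ✓accept
'e' @ 2: {}  — state set empty
rest 'eedd' ignored (set empty)
end set {} — state 1 not in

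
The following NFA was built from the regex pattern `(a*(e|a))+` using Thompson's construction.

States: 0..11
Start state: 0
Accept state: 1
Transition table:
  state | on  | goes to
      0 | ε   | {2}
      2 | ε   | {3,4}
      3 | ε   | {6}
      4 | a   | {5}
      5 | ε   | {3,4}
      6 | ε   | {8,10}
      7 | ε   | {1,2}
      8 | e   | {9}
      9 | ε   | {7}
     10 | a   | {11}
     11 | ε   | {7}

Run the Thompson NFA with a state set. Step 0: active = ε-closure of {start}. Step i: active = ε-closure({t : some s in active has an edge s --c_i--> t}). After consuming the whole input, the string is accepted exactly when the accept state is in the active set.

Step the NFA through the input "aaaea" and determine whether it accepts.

Answer: ACCEPT

Derivation:
start: ε-closure({0}) = {0,2,3,4,6,8,10}
'a' @ 1: {1,2,3,4,5,6,7,8,10,11}  (accept∈set)
'a' @ 2: {1,2,3,4,5,6,7,8,10,11}  (accept∈set)
'a' @ 3: {1,2,3,4,5,6,7,8,10,11}  (accept∈set)
'e' @ 4: {1,2,3,4,6,7,8,9,10}  (accept∈set)
'a' @ 5: {1,2,3,4,5,6,7,8,10,11}  (accept∈set)
final: {1,2,3,4,5,6,7,8,10,11}; accept 1 in set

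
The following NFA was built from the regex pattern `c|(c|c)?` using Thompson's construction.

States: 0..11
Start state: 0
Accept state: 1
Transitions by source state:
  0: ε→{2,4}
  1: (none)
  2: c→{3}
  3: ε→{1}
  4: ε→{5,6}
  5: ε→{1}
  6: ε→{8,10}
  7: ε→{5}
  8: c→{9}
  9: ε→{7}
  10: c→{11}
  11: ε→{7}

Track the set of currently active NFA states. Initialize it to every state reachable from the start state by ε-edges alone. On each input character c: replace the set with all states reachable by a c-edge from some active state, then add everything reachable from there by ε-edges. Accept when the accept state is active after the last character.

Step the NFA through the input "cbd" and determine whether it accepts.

S₀ = ε-closure({0}) = {0,1,2,4,5,6,8,10}
'c' @ 1: {1,3,5,7,9,11}  (accept∈set)
'b' @ 2: {}  — state set empty
rest 'd' ignored (set empty)
final: {}; accept 1 not in set

Answer: REJECT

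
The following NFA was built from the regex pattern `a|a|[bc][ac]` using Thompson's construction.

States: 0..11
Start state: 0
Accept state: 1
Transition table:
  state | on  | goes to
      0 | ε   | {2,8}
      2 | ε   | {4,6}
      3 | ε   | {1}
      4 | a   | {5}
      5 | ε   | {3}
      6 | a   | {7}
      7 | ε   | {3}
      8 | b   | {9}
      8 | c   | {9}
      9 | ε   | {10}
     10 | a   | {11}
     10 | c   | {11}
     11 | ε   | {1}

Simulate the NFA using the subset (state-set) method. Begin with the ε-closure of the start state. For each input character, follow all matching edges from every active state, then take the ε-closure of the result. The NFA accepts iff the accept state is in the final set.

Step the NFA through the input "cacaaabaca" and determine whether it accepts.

start: ε-closure({0}) = {0,2,4,6,8}
'c' @ 1: {9,10}
'a' @ 2: {1,11}  [accepting]
'c' @ 3: {}  — state set empty
rest 'aaabaca' ignored (set empty)
end set {} — state 1 not in

Answer: REJECT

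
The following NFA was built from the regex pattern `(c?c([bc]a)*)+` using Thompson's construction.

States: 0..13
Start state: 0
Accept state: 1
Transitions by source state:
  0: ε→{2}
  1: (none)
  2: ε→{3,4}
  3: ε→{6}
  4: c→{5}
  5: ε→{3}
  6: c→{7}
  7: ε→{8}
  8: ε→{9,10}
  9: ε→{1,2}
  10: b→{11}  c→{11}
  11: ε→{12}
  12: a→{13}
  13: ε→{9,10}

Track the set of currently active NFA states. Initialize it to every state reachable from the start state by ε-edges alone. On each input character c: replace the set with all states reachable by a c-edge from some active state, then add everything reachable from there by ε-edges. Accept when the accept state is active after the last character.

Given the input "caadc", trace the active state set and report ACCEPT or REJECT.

start: ε-closure({0}) = {0,2,3,4,6}
'c' @ 1: {1,2,3,4,5,6,7,8,9,10}  [accepting]
'a' @ 2: {}  — state set empty
rest 'adc' ignored (set empty)
final: {}; accept 1 not in set

Answer: REJECT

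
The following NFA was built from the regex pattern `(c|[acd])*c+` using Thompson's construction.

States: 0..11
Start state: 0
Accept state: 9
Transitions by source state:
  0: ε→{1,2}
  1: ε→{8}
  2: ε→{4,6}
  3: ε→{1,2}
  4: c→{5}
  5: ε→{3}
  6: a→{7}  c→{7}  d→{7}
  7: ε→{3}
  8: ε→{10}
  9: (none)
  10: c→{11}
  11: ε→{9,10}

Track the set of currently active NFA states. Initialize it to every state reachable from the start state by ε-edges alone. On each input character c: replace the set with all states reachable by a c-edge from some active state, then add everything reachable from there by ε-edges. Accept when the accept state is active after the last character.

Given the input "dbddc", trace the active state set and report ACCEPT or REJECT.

Answer: REJECT

Derivation:
initial (ε-close {0}): {0,1,2,4,6,8,10}
'd' @ 1: {1,2,3,4,6,7,8,10}
'b' @ 2: {}  — no active states
rest 'ddc' ignored (set empty)
after full input: {}  (accept=9 not in)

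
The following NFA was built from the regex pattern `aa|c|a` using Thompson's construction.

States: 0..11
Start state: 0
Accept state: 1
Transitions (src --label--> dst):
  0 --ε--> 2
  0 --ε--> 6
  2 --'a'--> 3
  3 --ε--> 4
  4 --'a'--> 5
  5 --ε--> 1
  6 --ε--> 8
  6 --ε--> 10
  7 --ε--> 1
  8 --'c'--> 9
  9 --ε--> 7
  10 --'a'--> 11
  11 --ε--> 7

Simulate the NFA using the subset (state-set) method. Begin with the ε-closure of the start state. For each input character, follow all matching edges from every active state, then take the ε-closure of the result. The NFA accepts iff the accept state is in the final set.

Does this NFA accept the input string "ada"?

initial (ε-close {0}): {0,2,6,8,10}
'a' @ 1: {1,3,4,7,11}  [accepting]
'd' @ 2: {}  — state set empty
rest 'a' ignored (set empty)
final: {}; accept 1 not in set

Answer: REJECT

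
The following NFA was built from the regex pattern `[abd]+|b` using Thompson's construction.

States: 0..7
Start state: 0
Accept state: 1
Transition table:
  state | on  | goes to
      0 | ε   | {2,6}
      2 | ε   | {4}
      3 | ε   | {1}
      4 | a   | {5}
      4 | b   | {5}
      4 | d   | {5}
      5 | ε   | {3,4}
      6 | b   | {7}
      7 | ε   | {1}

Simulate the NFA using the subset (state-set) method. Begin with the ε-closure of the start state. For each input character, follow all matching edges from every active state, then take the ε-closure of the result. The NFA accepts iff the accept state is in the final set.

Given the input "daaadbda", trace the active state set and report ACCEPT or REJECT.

start: ε-closure({0}) = {0,2,4,6}
'd' @ 1: {1,3,4,5}  (accept∈set)
'a' @ 2: {1,3,4,5}  (accept∈set)
'a' @ 3: {1,3,4,5}  (accept∈set)
'a' @ 4: {1,3,4,5}  (accept∈set)
'd' @ 5: {1,3,4,5}  (accept∈set)
'b' @ 6: {1,3,4,5}  (accept∈set)
'd' @ 7: {1,3,4,5}  (accept∈set)
'a' @ 8: {1,3,4,5}  (accept∈set)
end set {1,3,4,5} — state 1 in

Answer: ACCEPT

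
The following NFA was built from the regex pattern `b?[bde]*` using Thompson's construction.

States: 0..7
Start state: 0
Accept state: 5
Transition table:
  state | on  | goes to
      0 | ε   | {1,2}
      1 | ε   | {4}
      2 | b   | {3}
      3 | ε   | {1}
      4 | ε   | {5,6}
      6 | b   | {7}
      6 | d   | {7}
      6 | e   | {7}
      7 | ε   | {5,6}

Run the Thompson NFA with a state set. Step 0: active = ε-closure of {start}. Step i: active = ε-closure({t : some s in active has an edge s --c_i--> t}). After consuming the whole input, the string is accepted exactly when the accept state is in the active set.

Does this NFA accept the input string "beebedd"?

Answer: ACCEPT

Trace:
start: ε-closure({0}) = {0,1,2,4,5,6}
'b' @ 1: {1,3,4,5,6,7}  [accepting]
'e' @ 2: {5,6,7}  [accepting]
'e' @ 3: {5,6,7}  [accepting]
'b' @ 4: {5,6,7}  [accepting]
'e' @ 5: {5,6,7}  [accepting]
'd' @ 6: {5,6,7}  [accepting]
'd' @ 7: {5,6,7}  [accepting]
end set {5,6,7} — state 5 in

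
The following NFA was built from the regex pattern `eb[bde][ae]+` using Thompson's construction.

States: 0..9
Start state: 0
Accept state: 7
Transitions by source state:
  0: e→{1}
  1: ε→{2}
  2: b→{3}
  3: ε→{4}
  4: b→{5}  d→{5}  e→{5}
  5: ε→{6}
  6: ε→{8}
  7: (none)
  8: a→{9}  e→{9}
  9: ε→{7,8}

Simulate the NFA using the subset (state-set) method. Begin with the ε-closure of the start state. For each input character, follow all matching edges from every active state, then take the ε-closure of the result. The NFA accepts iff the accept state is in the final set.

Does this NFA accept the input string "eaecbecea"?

start: ε-closure({0}) = {0}
'e' @ 1: {1,2}
'a' @ 2: {}  — dead — no transitions
rest 'ecbecea' ignored (set empty)
after full input: {}  (accept=7 not in)

Answer: REJECT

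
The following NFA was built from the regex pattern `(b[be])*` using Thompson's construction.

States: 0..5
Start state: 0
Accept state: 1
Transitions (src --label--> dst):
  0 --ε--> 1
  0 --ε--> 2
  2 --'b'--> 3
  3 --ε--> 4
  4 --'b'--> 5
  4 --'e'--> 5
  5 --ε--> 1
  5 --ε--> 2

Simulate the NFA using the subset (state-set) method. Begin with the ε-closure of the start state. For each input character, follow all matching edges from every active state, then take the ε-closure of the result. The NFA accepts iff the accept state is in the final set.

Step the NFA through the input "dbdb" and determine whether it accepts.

Answer: REJECT

Trace:
initial (ε-close {0}): {0,1,2}
'd' @ 1: {}  — no active states
rest 'bdb' ignored (set empty)
after full input: {}  (accept=1 not in)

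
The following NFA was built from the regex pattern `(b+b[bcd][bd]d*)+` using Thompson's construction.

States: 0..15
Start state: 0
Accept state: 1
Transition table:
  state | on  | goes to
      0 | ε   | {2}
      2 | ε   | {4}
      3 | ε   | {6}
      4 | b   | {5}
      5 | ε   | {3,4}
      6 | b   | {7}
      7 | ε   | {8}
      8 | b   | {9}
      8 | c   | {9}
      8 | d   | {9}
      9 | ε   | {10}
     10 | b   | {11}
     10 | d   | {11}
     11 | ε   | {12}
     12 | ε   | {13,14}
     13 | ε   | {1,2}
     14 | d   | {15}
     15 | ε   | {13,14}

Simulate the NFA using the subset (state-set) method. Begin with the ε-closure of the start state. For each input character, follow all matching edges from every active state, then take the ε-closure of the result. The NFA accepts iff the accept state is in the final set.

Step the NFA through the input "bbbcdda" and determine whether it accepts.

Answer: REJECT

Steps:
S₀ = ε-closure({0}) = {0,2,4}
'b' @ 1: {3,4,5,6}
'b' @ 2: {3,4,5,6,7,8}
'b' @ 3: {3,4,5,6,7,8,9,10}
'c' @ 4: {9,10}
'd' @ 5: {1,2,4,11,12,13,14}  [accepting]
'd' @ 6: {1,2,4,13,14,15}  [accepting]
'a' @ 7: {}  — dead — no transitions
end set {} — state 1 not in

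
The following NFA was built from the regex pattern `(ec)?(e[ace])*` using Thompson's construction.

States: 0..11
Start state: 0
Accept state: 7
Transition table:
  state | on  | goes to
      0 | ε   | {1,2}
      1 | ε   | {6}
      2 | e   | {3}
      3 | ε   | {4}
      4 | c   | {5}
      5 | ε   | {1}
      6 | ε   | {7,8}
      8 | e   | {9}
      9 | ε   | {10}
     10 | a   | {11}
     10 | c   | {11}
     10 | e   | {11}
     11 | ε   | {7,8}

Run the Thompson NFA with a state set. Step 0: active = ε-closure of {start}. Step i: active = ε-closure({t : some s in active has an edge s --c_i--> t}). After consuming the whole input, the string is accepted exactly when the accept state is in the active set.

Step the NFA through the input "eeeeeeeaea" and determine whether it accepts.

S₀ = ε-closure({0}) = {0,1,2,6,7,8}
'e' @ 1: {3,4,9,10}
'e' @ 2: {7,8,11}  ✓accept
'e' @ 3: {9,10}
'e' @ 4: {7,8,11}  ✓accept
'e' @ 5: {9,10}
'e' @ 6: {7,8,11}  ✓accept
'e' @ 7: {9,10}
'a' @ 8: {7,8,11}  ✓accept
'e' @ 9: {9,10}
'a' @ 10: {7,8,11}  ✓accept
final: {7,8,11}; accept 7 in set

Answer: ACCEPT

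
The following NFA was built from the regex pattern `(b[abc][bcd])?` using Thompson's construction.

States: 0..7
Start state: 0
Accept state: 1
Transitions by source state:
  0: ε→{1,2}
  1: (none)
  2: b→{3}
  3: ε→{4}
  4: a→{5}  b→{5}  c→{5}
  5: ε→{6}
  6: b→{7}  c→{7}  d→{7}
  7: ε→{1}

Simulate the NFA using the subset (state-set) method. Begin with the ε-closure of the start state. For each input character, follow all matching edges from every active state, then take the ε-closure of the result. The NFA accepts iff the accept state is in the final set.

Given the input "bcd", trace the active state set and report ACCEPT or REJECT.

Answer: ACCEPT

Trace:
initial (ε-close {0}): {0,1,2}
'b' @ 1: {3,4}
'c' @ 2: {5,6}
'd' @ 3: {1,7}  ✓accept
final: {1,7}; accept 1 in set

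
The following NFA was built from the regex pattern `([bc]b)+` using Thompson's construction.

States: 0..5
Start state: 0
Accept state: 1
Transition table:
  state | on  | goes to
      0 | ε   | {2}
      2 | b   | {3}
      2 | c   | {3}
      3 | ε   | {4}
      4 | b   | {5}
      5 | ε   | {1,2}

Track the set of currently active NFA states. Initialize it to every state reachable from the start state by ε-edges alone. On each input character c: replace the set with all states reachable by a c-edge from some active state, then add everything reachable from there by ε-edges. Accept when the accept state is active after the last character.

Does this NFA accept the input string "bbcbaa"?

Answer: REJECT

Steps:
initial (ε-close {0}): {0,2}
'b' @ 1: {3,4}
'b' @ 2: {1,2,5}  (accept∈set)
'c' @ 3: {3,4}
'b' @ 4: {1,2,5}  (accept∈set)
'a' @ 5: {}  — state set empty
rest 'a' ignored (set empty)
after full input: {}  (accept=1 not in)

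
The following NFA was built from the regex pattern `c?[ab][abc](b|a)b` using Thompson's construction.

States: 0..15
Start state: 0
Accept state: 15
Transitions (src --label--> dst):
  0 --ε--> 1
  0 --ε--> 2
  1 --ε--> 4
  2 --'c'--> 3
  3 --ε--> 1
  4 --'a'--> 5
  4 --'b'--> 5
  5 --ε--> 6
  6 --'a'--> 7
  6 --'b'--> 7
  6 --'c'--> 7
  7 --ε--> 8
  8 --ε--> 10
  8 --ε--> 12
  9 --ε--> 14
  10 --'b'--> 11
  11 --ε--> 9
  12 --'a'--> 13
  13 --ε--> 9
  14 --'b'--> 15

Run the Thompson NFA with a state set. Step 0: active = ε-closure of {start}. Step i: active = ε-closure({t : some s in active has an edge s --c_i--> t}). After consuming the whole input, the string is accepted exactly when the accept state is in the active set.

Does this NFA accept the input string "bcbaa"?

start: ε-closure({0}) = {0,1,2,4}
'b' @ 1: {5,6}
'c' @ 2: {7,8,10,12}
'b' @ 3: {9,11,14}
'a' @ 4: {}  — dead — no transitions
rest 'a' ignored (set empty)
final: {}; accept 15 not in set

Answer: REJECT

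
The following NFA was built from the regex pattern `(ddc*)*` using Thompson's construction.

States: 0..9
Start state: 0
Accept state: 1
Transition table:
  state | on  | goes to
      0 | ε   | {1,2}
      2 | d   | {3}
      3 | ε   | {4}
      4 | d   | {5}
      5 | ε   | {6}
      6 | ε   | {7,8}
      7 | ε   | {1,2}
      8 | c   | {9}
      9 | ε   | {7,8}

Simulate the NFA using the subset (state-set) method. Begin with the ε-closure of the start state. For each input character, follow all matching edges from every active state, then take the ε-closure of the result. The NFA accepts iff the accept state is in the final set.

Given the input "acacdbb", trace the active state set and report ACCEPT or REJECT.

initial (ε-close {0}): {0,1,2}
'a' @ 1: {}  — dead — no transitions
rest 'cacdbb' ignored (set empty)
after full input: {}  (accept=1 not in)

Answer: REJECT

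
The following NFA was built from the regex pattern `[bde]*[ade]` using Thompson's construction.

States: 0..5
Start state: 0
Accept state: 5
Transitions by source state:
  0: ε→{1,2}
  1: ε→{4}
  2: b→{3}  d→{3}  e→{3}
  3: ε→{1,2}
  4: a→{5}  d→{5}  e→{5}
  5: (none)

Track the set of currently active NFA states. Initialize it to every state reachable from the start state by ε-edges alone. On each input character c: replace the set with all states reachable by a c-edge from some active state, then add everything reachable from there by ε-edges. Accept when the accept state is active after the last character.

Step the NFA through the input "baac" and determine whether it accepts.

Answer: REJECT

Steps:
start: ε-closure({0}) = {0,1,2,4}
'b' @ 1: {1,2,3,4}
'a' @ 2: {5}  ✓accept
'a' @ 3: {}  — state set empty
rest 'c' ignored (set empty)
end set {} — state 5 not in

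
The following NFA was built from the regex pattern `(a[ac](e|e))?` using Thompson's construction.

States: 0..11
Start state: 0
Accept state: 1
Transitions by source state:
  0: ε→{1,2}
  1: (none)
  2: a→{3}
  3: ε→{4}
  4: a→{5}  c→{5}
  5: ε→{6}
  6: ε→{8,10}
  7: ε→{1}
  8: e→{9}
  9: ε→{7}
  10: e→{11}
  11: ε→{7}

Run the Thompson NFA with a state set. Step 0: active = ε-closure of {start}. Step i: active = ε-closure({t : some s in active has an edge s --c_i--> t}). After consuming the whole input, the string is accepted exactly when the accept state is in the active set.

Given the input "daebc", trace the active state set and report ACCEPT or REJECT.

initial (ε-close {0}): {0,1,2}
'd' @ 1: {}  — no active states
rest 'aebc' ignored (set empty)
final: {}; accept 1 not in set

Answer: REJECT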